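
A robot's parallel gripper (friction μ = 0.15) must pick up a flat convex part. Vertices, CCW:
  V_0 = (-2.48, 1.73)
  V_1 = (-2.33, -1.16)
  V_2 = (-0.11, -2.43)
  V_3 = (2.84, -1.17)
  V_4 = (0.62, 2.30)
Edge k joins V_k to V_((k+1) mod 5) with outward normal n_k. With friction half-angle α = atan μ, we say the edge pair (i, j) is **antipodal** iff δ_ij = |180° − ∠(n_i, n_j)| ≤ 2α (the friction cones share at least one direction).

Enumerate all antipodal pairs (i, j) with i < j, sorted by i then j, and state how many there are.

α = atan 0.15 = 8.53°;  2α = 17.06°
n_0 = (-0.9987, -0.0518)
n_1 = (-0.4966, -0.8680)
n_2 = (+0.3928, -0.9196)
n_3 = (+0.8424, +0.5389)
n_4 = (-0.1808, +0.9835)
  (0,1): δ = 122.74°  ·
  (0,2): δ = 69.84°  ·
  (0,3): δ = 29.64°  ·
  (0,4): δ = 97.45°  ·
  (1,2): δ = 127.10°  ·
  (1,3): δ = 27.62°  ·
  (1,4): δ = 40.19°  ·
  (2,3): δ = 80.52°  ·
  (2,4): δ = 12.71°  ✓
  (3,4): δ = 112.19°  ·
antipodal pairs: 1

count = 1; pairs: (2,4)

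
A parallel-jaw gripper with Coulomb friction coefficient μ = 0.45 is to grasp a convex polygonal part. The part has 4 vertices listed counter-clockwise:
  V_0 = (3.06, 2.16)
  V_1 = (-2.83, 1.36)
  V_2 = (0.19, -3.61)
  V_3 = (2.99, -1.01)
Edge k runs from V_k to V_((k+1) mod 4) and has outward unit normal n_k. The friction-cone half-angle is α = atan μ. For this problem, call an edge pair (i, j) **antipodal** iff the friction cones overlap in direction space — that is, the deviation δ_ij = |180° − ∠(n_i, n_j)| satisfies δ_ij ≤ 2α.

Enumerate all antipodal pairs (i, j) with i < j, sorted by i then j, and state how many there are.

α = atan 0.45 = 24.23°;  2α = 48.46°
n_0 = (-0.1346, +0.9909)
n_1 = (-0.8546, -0.5193)
n_2 = (+0.6805, -0.7328)
n_3 = (+0.9998, -0.0221)
  (0,1): δ = 66.45°  ·
  (0,2): δ = 35.14°  ✓
  (0,3): δ = 81.00°  ·
  (1,2): δ = 78.41°  ·
  (1,3): δ = 32.55°  ✓
  (2,3): δ = 134.14°  ·
antipodal pairs: 2

count = 2; pairs: (0,2), (1,3)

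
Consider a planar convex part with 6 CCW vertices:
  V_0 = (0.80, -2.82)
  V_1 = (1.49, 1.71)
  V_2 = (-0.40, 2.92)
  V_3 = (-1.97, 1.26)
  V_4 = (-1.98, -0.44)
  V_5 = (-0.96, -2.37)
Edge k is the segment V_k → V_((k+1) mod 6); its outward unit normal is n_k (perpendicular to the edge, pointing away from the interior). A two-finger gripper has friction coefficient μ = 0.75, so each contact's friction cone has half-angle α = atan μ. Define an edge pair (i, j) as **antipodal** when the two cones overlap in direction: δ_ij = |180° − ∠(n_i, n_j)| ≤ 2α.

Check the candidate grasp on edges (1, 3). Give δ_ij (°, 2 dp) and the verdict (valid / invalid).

δ = 57.71°, valid

α = atan 0.75 = 36.87°;  2α = 73.74°
edge 1: e_1 = (-1.89, +1.21);  n_1 = (+0.5392, +0.8422)
edge 3: e_3 = (-0.01, -1.70);  n_3 = (-1.0000, +0.0059)
∠(n_1, n_3) = 122.29°
δ = |180° − 122.29°| = 57.71°
57.71° ≤ 2α = 73.74°  →  valid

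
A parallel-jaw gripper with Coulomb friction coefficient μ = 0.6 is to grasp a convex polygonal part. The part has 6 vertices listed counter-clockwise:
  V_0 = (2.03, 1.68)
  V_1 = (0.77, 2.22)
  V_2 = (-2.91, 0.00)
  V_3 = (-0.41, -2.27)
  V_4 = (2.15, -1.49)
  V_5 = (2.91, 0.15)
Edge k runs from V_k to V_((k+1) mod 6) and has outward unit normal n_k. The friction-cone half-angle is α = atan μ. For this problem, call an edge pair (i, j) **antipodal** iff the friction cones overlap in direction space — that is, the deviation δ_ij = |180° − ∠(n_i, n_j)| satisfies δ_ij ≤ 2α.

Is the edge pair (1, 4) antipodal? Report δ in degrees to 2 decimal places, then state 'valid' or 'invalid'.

α = atan 0.6 = 30.96°;  2α = 61.93°
edge 1: e_1 = (-3.68, -2.22);  n_1 = (-0.5165, +0.8563)
edge 4: e_4 = (+0.76, +1.64);  n_4 = (+0.9073, -0.4205)
∠(n_1, n_4) = 145.96°
δ = |180° − 145.96°| = 34.04°
34.04° ≤ 2α = 61.93°  →  valid

δ = 34.04°, valid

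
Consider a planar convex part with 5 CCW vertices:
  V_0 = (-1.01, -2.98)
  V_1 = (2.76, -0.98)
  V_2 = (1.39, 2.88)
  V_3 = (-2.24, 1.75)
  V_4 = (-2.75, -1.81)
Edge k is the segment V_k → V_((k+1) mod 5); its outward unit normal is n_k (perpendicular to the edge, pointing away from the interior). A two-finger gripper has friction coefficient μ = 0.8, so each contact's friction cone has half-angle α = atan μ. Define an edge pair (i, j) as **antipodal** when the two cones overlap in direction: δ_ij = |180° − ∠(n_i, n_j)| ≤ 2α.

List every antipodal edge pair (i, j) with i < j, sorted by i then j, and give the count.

α = atan 0.8 = 38.66°;  2α = 77.32°
n_0 = (+0.4686, -0.8834)
n_1 = (+0.9424, +0.3345)
n_2 = (-0.2972, +0.9548)
n_3 = (-0.9899, +0.1418)
n_4 = (-0.5580, -0.8298)
  (0,1): δ = 98.41°  ·
  (0,2): δ = 10.66°  ✓
  (0,3): δ = 53.90°  ✓
  (0,4): δ = 118.14°  ·
  (1,2): δ = 92.25°  ·
  (1,3): δ = 27.69°  ✓
  (1,4): δ = 36.54°  ✓
  (2,3): δ = 115.44°  ·
  (2,4): δ = 51.21°  ✓
  (3,4): δ = 115.76°  ·
antipodal pairs: 5

count = 5; pairs: (0,2), (0,3), (1,3), (1,4), (2,4)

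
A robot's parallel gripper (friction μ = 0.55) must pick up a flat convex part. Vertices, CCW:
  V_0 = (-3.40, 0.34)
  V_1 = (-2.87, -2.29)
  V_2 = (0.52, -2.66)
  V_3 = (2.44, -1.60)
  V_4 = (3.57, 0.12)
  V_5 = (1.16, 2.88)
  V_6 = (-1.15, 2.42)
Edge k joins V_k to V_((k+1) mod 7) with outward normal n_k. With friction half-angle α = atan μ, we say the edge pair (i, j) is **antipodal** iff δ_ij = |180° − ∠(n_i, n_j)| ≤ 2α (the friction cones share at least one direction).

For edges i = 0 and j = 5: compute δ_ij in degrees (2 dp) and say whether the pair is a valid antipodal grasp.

α = atan 0.55 = 28.81°;  2α = 57.62°
edge 0: e_0 = (+0.53, -2.63);  n_0 = (-0.9803, -0.1975)
edge 5: e_5 = (-2.31, -0.46);  n_5 = (-0.1953, +0.9807)
∠(n_0, n_5) = 90.13°
δ = |180° − 90.13°| = 89.87°
89.87° > 2α = 57.62°  →  invalid

δ = 89.87°, invalid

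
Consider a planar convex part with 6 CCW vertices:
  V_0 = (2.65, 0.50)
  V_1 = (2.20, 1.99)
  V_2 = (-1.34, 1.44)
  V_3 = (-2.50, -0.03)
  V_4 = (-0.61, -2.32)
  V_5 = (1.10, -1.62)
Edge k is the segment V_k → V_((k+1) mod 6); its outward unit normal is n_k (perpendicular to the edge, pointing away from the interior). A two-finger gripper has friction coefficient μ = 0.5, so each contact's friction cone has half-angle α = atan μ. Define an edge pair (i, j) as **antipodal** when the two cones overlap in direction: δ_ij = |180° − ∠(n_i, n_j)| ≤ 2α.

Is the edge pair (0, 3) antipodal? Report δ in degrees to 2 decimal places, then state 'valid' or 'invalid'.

δ = 22.73°, valid

α = atan 0.5 = 26.57°;  2α = 53.13°
edge 0: e_0 = (-0.45, +1.49);  n_0 = (+0.9573, +0.2891)
edge 3: e_3 = (+1.89, -2.29);  n_3 = (-0.7712, -0.6365)
∠(n_0, n_3) = 157.27°
δ = |180° − 157.27°| = 22.73°
22.73° ≤ 2α = 53.13°  →  valid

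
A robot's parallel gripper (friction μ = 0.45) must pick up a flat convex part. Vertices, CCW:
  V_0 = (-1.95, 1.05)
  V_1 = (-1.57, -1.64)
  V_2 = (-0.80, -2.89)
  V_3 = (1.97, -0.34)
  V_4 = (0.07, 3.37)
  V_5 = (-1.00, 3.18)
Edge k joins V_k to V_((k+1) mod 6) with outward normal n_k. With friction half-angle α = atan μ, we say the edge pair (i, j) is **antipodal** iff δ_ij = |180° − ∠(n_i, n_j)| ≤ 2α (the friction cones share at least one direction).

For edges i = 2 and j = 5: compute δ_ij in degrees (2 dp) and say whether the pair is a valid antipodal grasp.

δ = 23.33°, valid

α = atan 0.45 = 24.23°;  2α = 48.46°
edge 2: e_2 = (+2.77, +2.55);  n_2 = (+0.6773, -0.7357)
edge 5: e_5 = (-0.95, -2.13);  n_5 = (-0.9133, +0.4073)
∠(n_2, n_5) = 156.67°
δ = |180° − 156.67°| = 23.33°
23.33° ≤ 2α = 48.46°  →  valid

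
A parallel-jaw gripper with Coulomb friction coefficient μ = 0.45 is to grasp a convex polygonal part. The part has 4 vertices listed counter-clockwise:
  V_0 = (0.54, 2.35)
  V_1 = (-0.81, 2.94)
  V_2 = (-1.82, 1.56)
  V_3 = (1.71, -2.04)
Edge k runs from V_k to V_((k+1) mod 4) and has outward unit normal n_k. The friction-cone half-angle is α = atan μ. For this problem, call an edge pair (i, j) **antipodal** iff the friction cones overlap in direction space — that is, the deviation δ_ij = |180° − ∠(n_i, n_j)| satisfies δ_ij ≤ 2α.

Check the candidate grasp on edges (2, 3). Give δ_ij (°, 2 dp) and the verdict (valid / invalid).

δ = 29.51°, valid

α = atan 0.45 = 24.23°;  2α = 48.46°
edge 2: e_2 = (+3.53, -3.60);  n_2 = (-0.7140, -0.7001)
edge 3: e_3 = (-1.17, +4.39);  n_3 = (+0.9663, +0.2575)
∠(n_2, n_3) = 150.49°
δ = |180° − 150.49°| = 29.51°
29.51° ≤ 2α = 48.46°  →  valid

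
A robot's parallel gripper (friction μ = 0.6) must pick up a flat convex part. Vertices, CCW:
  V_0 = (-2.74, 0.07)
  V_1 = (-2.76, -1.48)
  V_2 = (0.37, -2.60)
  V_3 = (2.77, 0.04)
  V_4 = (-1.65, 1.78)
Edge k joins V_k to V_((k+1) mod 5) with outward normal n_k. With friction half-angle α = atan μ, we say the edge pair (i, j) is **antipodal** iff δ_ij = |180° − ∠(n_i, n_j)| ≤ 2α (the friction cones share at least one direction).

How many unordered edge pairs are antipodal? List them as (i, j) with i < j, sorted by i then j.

α = atan 0.6 = 30.96°;  2α = 61.93°
n_0 = (-0.9999, +0.0129)
n_1 = (-0.3369, -0.9415)
n_2 = (+0.7399, -0.6727)
n_3 = (+0.3663, +0.9305)
n_4 = (-0.8433, +0.5375)
  (0,1): δ = 108.95°  ·
  (0,2): δ = 41.53°  ✓
  (0,3): δ = 69.25°  ·
  (0,4): δ = 148.22°  ·
  (1,2): δ = 112.59°  ·
  (1,3): δ = 1.80°  ✓
  (1,4): δ = 77.17°  ·
  (2,3): δ = 69.21°  ·
  (2,4): δ = 9.76°  ✓
  (3,4): δ = 101.03°  ·
antipodal pairs: 3

count = 3; pairs: (0,2), (1,3), (2,4)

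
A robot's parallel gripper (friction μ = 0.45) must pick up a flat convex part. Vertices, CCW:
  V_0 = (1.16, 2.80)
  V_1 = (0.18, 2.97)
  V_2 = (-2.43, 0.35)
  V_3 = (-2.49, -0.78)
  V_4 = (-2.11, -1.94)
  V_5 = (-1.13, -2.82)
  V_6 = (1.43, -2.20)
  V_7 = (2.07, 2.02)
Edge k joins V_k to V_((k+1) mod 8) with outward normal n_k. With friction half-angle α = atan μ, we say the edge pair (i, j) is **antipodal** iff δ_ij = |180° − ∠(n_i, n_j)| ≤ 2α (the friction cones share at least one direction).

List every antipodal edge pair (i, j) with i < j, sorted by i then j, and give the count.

α = atan 0.45 = 24.23°;  2α = 48.46°
n_0 = (+0.1709, +0.9853)
n_1 = (-0.7085, +0.7058)
n_2 = (-0.9986, +0.0530)
n_3 = (-0.9503, -0.3113)
n_4 = (-0.6681, -0.7440)
n_5 = (+0.2354, -0.9719)
n_6 = (+0.9887, -0.1499)
n_7 = (+0.6508, +0.7593)
  (0,1): δ = 125.05°  ·
  (0,2): δ = 83.20°  ·
  (0,3): δ = 62.02°  ·
  (0,4): δ = 32.08°  ✓
  (0,5): δ = 23.46°  ✓
  (0,6): δ = 91.22°  ·
  (0,7): δ = 149.24°  ·
  (1,2): δ = 138.15°  ·
  (1,3): δ = 116.97°  ·
  (1,4): δ = 87.03°  ·
  (1,5): δ = 31.50°  ✓
  (1,6): δ = 36.27°  ✓
  (1,7): δ = 94.29°  ·
  (2,3): δ = 158.82°  ·
  (2,4): δ = 128.88°  ·
  (2,5): δ = 73.35°  ·
  (2,6): δ = 5.58°  ✓
  (2,7): δ = 52.44°  ·
  (3,4): δ = 150.06°  ·
  (3,5): δ = 94.52°  ·
  (3,6): δ = 26.76°  ✓
  (3,7): δ = 31.26°  ✓
  (4,5): δ = 124.46°  ·
  (4,6): δ = 56.70°  ·
  (4,7): δ = 1.32°  ✓
  (5,6): δ = 112.24°  ·
  (5,7): δ = 54.22°  ·
  (6,7): δ = 121.98°  ·
antipodal pairs: 8

count = 8; pairs: (0,4), (0,5), (1,5), (1,6), (2,6), (3,6), (3,7), (4,7)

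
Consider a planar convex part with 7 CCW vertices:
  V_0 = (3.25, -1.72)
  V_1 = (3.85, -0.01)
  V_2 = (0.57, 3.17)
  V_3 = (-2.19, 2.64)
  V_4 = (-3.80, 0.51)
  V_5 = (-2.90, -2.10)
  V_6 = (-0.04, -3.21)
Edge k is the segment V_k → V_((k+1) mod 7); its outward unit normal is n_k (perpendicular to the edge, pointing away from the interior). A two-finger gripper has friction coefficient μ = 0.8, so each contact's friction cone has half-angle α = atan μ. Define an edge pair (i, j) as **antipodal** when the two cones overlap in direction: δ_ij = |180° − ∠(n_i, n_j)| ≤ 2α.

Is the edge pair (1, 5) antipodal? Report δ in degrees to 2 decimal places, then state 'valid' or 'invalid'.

δ = 22.90°, valid

α = atan 0.8 = 38.66°;  2α = 77.32°
edge 1: e_1 = (-3.28, +3.18);  n_1 = (+0.6961, +0.7180)
edge 5: e_5 = (+2.86, -1.11);  n_5 = (-0.3618, -0.9322)
∠(n_1, n_5) = 157.10°
δ = |180° − 157.10°| = 22.90°
22.90° ≤ 2α = 77.32°  →  valid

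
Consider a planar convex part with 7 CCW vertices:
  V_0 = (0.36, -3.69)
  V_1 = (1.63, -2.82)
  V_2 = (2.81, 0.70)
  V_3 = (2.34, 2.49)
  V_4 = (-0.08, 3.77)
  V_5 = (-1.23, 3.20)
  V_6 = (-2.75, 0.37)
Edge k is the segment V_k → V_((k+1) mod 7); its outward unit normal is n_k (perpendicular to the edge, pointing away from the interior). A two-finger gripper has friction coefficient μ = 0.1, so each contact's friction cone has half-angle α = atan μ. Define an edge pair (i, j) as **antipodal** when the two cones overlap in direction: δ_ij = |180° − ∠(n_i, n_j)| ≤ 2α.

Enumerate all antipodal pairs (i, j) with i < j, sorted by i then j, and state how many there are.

α = atan 0.1 = 5.71°;  2α = 11.42°
n_0 = (+0.5651, -0.8250)
n_1 = (+0.9481, -0.3178)
n_2 = (+0.9672, +0.2540)
n_3 = (+0.4676, +0.8840)
n_4 = (-0.4441, +0.8960)
n_5 = (-0.8810, +0.4732)
n_6 = (-0.7939, -0.6081)
  (0,1): δ = 142.95°  ·
  (0,2): δ = 109.70°  ·
  (0,3): δ = 62.29°  ·
  (0,4): δ = 8.05°  ✓
  (0,5): δ = 27.35°  ·
  (0,6): δ = 93.04°  ·
  (1,2): δ = 146.76°  ·
  (1,3): δ = 99.34°  ·
  (1,4): δ = 45.10°  ·
  (1,5): δ = 9.71°  ✓
  (1,6): δ = 55.99°  ·
  (2,3): δ = 132.59°  ·
  (2,4): δ = 78.35°  ·
  (2,5): δ = 42.95°  ·
  (2,6): δ = 22.74°  ·
  (3,4): δ = 125.76°  ·
  (3,5): δ = 90.36°  ·
  (3,6): δ = 24.67°  ·
  (4,5): δ = 144.61°  ·
  (4,6): δ = 78.91°  ·
  (5,6): δ = 114.31°  ·
antipodal pairs: 2

count = 2; pairs: (0,4), (1,5)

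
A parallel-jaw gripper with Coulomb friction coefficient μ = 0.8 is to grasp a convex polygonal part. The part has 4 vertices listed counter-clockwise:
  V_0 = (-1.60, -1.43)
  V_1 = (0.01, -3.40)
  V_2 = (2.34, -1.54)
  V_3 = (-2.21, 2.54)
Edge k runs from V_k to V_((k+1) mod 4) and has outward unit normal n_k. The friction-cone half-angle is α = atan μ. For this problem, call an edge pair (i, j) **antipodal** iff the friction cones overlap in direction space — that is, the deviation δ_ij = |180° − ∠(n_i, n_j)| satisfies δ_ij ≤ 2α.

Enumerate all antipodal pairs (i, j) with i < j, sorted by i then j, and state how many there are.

count = 3; pairs: (0,2), (1,3), (2,3)

α = atan 0.8 = 38.66°;  2α = 77.32°
n_0 = (-0.7743, -0.6328)
n_1 = (+0.6239, -0.7815)
n_2 = (+0.6676, +0.7445)
n_3 = (-0.9884, -0.1519)
  (0,1): δ = 90.66°  ·
  (0,2): δ = 8.86°  ✓
  (0,3): δ = 149.48°  ·
  (1,2): δ = 80.48°  ·
  (1,3): δ = 60.14°  ✓
  (2,3): δ = 39.38°  ✓
antipodal pairs: 3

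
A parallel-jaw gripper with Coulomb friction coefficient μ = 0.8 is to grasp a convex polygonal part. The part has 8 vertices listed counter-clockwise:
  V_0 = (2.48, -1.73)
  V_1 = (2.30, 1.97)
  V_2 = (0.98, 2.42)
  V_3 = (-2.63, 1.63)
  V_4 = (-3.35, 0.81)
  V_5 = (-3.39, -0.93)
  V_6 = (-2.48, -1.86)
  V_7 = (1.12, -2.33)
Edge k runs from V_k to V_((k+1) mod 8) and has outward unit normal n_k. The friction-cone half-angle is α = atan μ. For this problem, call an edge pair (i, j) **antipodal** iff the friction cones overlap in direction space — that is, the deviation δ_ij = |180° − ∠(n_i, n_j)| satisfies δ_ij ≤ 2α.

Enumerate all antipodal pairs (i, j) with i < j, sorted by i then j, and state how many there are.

count = 13; pairs: (0,3), (0,4), (0,5), (1,4), (1,5), (1,6), (1,7), (2,5), (2,6), (2,7), (3,6), (3,7), (4,7)

α = atan 0.8 = 38.66°;  2α = 77.32°
n_0 = (+0.9988, +0.0486)
n_1 = (+0.3227, +0.9465)
n_2 = (-0.2138, +0.9769)
n_3 = (-0.7514, +0.6598)
n_4 = (-0.9997, +0.0230)
n_5 = (-0.7148, -0.6994)
n_6 = (-0.1295, -0.9916)
n_7 = (+0.4036, -0.9149)
  (0,1): δ = 111.61°  ·
  (0,2): δ = 80.44°  ·
  (0,3): δ = 44.07°  ✓
  (0,4): δ = 4.10°  ✓
  (0,5): δ = 41.59°  ✓
  (0,6): δ = 79.78°  ·
  (0,7): δ = 111.02°  ·
  (1,2): δ = 148.83°  ·
  (1,3): δ = 112.46°  ·
  (1,4): δ = 72.49°  ✓
  (1,5): δ = 26.80°  ✓
  (1,6): δ = 11.39°  ✓
  (1,7): δ = 42.63°  ✓
  (2,3): δ = 143.63°  ·
  (2,4): δ = 103.66°  ·
  (2,5): δ = 57.97°  ✓
  (2,6): δ = 19.78°  ✓
  (2,7): δ = 11.46°  ✓
  (3,4): δ = 140.03°  ·
  (3,5): δ = 94.34°  ·
  (3,6): δ = 56.15°  ✓
  (3,7): δ = 24.91°  ✓
  (4,5): δ = 134.31°  ·
  (4,6): δ = 96.12°  ·
  (4,7): δ = 64.88°  ✓
  (5,6): δ = 141.82°  ·
  (5,7): δ = 110.57°  ·
  (6,7): δ = 148.76°  ·
antipodal pairs: 13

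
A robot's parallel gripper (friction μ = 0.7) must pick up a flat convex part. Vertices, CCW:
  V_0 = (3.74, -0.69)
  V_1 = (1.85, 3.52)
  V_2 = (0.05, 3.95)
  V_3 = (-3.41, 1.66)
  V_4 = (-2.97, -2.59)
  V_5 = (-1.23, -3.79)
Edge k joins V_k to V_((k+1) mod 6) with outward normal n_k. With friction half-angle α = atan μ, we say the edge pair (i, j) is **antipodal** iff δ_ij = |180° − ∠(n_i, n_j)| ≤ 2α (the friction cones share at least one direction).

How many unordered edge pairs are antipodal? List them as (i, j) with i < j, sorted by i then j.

α = atan 0.7 = 34.99°;  2α = 69.98°
n_0 = (+0.9123, +0.4096)
n_1 = (+0.2324, +0.9726)
n_2 = (-0.5519, +0.8339)
n_3 = (-0.9947, -0.1030)
n_4 = (-0.5677, -0.8232)
n_5 = (+0.5292, -0.8485)
  (0,1): δ = 127.61°  ·
  (0,2): δ = 80.68°  ·
  (0,3): δ = 18.27°  ✓
  (0,4): δ = 31.23°  ✓
  (0,5): δ = 97.78°  ·
  (1,2): δ = 133.07°  ·
  (1,3): δ = 70.65°  ·
  (1,4): δ = 21.16°  ✓
  (1,5): δ = 45.39°  ✓
  (2,3): δ = 117.59°  ·
  (2,4): δ = 68.09°  ✓
  (2,5): δ = 1.55°  ✓
  (3,4): δ = 130.50°  ·
  (3,5): δ = 63.96°  ✓
  (4,5): δ = 113.45°  ·
antipodal pairs: 7

count = 7; pairs: (0,3), (0,4), (1,4), (1,5), (2,4), (2,5), (3,5)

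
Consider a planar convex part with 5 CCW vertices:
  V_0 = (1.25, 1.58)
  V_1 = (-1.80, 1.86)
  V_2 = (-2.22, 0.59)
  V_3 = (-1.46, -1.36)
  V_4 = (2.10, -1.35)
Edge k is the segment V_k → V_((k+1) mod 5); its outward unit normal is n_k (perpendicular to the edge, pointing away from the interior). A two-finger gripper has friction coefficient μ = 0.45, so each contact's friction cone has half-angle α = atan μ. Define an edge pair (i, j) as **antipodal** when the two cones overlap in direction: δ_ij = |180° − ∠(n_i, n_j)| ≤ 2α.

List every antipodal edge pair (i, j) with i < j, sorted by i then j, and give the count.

α = atan 0.45 = 24.23°;  2α = 48.46°
n_0 = (+0.0914, +0.9958)
n_1 = (-0.9494, +0.3140)
n_2 = (-0.9317, -0.3631)
n_3 = (+0.0028, -1.0000)
n_4 = (+0.9604, +0.2786)
  (0,1): δ = 103.05°  ·
  (0,2): δ = 63.46°  ·
  (0,3): δ = 5.41°  ✓
  (0,4): δ = 111.42°  ·
  (1,2): δ = 140.41°  ·
  (1,3): δ = 71.54°  ·
  (1,4): δ = 34.48°  ✓
  (2,3): δ = 111.13°  ·
  (2,4): δ = 5.12°  ✓
  (3,4): δ = 73.98°  ·
antipodal pairs: 3

count = 3; pairs: (0,3), (1,4), (2,4)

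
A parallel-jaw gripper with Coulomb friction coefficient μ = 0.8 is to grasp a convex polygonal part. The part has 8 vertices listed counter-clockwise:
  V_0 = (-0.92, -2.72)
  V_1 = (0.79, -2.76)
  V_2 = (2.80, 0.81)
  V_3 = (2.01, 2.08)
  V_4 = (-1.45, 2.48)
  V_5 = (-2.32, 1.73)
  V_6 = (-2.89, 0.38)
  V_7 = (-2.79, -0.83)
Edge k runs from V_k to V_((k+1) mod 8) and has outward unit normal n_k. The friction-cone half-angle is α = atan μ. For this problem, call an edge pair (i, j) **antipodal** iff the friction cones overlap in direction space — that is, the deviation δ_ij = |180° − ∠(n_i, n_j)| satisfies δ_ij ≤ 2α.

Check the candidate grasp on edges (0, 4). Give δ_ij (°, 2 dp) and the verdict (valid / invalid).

α = atan 0.8 = 38.66°;  2α = 77.32°
edge 0: e_0 = (+1.71, -0.04);  n_0 = (-0.0234, -0.9997)
edge 4: e_4 = (-0.87, -0.75);  n_4 = (-0.6529, +0.7574)
∠(n_0, n_4) = 137.90°
δ = |180° − 137.90°| = 42.10°
42.10° ≤ 2α = 77.32°  →  valid

δ = 42.10°, valid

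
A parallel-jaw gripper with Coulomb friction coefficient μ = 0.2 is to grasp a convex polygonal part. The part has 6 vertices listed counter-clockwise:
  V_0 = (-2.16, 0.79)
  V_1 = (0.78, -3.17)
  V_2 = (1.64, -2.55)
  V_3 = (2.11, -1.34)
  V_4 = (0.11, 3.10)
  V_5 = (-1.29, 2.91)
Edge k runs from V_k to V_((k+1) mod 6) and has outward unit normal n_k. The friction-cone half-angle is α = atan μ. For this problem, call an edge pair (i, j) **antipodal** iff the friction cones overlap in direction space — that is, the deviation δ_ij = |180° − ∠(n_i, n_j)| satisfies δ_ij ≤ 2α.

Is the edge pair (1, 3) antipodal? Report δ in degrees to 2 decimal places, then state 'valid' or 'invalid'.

α = atan 0.2 = 11.31°;  2α = 22.62°
edge 1: e_1 = (+0.86, +0.62);  n_1 = (+0.5848, -0.8112)
edge 3: e_3 = (-2.00, +4.44);  n_3 = (+0.9118, +0.4107)
∠(n_1, n_3) = 78.46°
δ = |180° − 78.46°| = 101.54°
101.54° > 2α = 22.62°  →  invalid

δ = 101.54°, invalid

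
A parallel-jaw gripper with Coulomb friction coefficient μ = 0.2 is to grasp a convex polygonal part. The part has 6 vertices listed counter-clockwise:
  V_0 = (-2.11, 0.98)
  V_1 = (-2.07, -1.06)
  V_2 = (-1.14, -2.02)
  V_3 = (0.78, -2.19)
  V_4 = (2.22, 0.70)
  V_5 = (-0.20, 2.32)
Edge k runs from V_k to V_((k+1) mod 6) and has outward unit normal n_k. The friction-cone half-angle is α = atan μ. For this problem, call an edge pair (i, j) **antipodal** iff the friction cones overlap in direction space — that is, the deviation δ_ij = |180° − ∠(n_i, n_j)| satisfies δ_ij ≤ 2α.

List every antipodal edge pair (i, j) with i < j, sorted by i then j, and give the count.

count = 1; pairs: (1,4)

α = atan 0.2 = 11.31°;  2α = 22.62°
n_0 = (-0.9998, -0.0196)
n_1 = (-0.7182, -0.6958)
n_2 = (-0.0882, -0.9961)
n_3 = (+0.8950, -0.4460)
n_4 = (+0.5563, +0.8310)
n_5 = (-0.5743, +0.8186)
  (0,1): δ = 137.03°  ·
  (0,2): δ = 96.18°  ·
  (0,3): δ = 27.61°  ·
  (0,4): δ = 55.08°  ·
  (0,5): δ = 123.93°  ·
  (1,2): δ = 139.15°  ·
  (1,3): δ = 70.58°  ·
  (1,4): δ = 12.11°  ✓
  (1,5): δ = 80.96°  ·
  (2,3): δ = 111.43°  ·
  (2,4): δ = 28.74°  ·
  (2,5): δ = 40.11°  ·
  (3,4): δ = 97.31°  ·
  (3,5): δ = 28.46°  ·
  (4,5): δ = 111.15°  ·
antipodal pairs: 1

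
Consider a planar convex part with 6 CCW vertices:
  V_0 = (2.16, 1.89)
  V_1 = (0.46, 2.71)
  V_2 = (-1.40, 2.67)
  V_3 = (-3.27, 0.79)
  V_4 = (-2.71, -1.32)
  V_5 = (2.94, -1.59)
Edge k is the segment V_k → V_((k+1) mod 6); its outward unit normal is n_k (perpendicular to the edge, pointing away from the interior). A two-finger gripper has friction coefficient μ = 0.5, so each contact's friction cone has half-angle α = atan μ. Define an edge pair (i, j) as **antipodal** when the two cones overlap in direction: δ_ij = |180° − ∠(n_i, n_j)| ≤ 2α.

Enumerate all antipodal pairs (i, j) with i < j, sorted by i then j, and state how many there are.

α = atan 0.5 = 26.57°;  2α = 53.13°
n_0 = (+0.4345, +0.9007)
n_1 = (-0.0215, +0.9998)
n_2 = (-0.7090, +0.7052)
n_3 = (-0.9665, -0.2565)
n_4 = (-0.0477, -0.9989)
n_5 = (+0.9758, +0.2187)
  (0,1): δ = 153.02°  ·
  (0,2): δ = 109.10°  ·
  (0,3): δ = 49.39°  ✓
  (0,4): δ = 23.01°  ✓
  (0,5): δ = 128.38°  ·
  (1,2): δ = 136.08°  ·
  (1,3): δ = 76.37°  ·
  (1,4): δ = 3.97°  ✓
  (1,5): δ = 101.40°  ·
  (2,3): δ = 120.29°  ·
  (2,4): δ = 47.89°  ✓
  (2,5): δ = 57.48°  ·
  (3,4): δ = 107.60°  ·
  (3,5): δ = 2.23°  ✓
  (4,5): δ = 74.63°  ·
antipodal pairs: 5

count = 5; pairs: (0,3), (0,4), (1,4), (2,4), (3,5)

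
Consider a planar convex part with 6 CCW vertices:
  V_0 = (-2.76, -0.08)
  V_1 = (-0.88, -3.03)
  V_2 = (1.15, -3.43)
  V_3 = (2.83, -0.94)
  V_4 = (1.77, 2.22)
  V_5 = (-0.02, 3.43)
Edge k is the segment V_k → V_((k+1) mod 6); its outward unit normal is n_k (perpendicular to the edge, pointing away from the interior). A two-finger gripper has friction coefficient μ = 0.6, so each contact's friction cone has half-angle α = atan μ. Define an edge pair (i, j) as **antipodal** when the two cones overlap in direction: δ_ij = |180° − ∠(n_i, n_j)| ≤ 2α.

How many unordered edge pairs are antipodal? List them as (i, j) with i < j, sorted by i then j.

count = 6; pairs: (0,3), (0,4), (1,3), (1,4), (2,5), (3,5)

α = atan 0.6 = 30.96°;  2α = 61.93°
n_0 = (-0.8433, -0.5374)
n_1 = (-0.1933, -0.9811)
n_2 = (+0.8290, -0.5593)
n_3 = (+0.9481, +0.3180)
n_4 = (+0.5600, +0.8285)
n_5 = (-0.7883, +0.6153)
  (0,1): δ = 133.66°  ·
  (0,2): δ = 66.52°  ·
  (0,3): δ = 13.97°  ✓
  (0,4): δ = 23.43°  ✓
  (0,5): δ = 109.51°  ·
  (1,2): δ = 112.86°  ·
  (1,3): δ = 60.31°  ✓
  (1,4): δ = 22.91°  ✓
  (1,5): δ = 63.17°  ·
  (2,3): δ = 127.45°  ·
  (2,4): δ = 90.05°  ·
  (2,5): δ = 3.97°  ✓
  (3,4): δ = 142.60°  ·
  (3,5): δ = 56.52°  ✓
  (4,5): δ = 93.92°  ·
antipodal pairs: 6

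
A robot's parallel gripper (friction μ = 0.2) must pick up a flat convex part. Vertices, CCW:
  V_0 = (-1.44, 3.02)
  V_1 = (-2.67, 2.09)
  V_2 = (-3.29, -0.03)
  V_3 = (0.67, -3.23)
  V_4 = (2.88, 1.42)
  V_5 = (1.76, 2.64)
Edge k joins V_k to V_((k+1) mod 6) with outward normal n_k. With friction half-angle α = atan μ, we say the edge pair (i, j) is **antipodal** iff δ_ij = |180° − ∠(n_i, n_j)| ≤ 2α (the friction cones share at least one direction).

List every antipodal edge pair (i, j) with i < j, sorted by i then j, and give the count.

α = atan 0.2 = 11.31°;  2α = 22.62°
n_0 = (-0.6031, +0.7977)
n_1 = (-0.9598, +0.2807)
n_2 = (-0.6285, -0.7778)
n_3 = (+0.9032, -0.4293)
n_4 = (+0.7367, +0.6763)
n_5 = (+0.1179, +0.9930)
  (0,1): δ = 143.39°  ·
  (0,2): δ = 76.03°  ·
  (0,3): δ = 27.49°  ·
  (0,4): δ = 95.46°  ·
  (0,5): δ = 136.14°  ·
  (1,2): δ = 112.64°  ·
  (1,3): δ = 9.12°  ✓
  (1,4): δ = 58.85°  ·
  (1,5): δ = 99.53°  ·
  (2,3): δ = 76.48°  ·
  (2,4): δ = 8.51°  ✓
  (2,5): δ = 32.17°  ·
  (3,4): δ = 112.03°  ·
  (3,5): δ = 71.35°  ·
  (4,5): δ = 139.33°  ·
antipodal pairs: 2

count = 2; pairs: (1,3), (2,4)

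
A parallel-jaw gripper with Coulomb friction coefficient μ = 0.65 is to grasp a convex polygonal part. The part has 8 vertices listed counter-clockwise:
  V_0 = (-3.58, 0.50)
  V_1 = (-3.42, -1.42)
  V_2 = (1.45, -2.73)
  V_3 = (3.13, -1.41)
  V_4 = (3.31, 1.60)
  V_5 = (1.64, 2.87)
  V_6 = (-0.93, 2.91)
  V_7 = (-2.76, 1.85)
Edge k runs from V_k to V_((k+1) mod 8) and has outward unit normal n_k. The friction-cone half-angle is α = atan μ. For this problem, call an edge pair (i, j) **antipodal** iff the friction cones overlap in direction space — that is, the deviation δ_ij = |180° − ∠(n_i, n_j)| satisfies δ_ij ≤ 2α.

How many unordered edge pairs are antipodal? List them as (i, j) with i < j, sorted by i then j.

count = 11; pairs: (0,2), (0,3), (0,4), (1,4), (1,5), (1,6), (2,5), (2,6), (2,7), (3,6), (3,7)

α = atan 0.65 = 33.02°;  2α = 66.05°
n_0 = (-0.9965, -0.0830)
n_1 = (-0.2598, -0.9657)
n_2 = (+0.6178, -0.7863)
n_3 = (+0.9982, -0.0597)
n_4 = (+0.6053, +0.7960)
n_5 = (+0.0156, +0.9999)
n_6 = (-0.5012, +0.8653)
n_7 = (-0.8547, +0.5191)
  (0,1): δ = 109.82°  ·
  (0,2): δ = 56.61°  ✓
  (0,3): δ = 8.19°  ✓
  (0,4): δ = 47.98°  ✓
  (0,5): δ = 84.34°  ·
  (0,6): δ = 115.32°  ·
  (0,7): δ = 143.96°  ·
  (1,2): δ = 126.79°  ·
  (1,3): δ = 78.37°  ·
  (1,4): δ = 22.20°  ✓
  (1,5): δ = 14.16°  ✓
  (1,6): δ = 45.14°  ✓
  (1,7): δ = 73.78°  ·
  (2,3): δ = 131.58°  ·
  (2,4): δ = 75.41°  ·
  (2,5): δ = 39.05°  ✓
  (2,6): δ = 8.08°  ✓
  (2,7): δ = 20.57°  ✓
  (3,4): δ = 123.83°  ·
  (3,5): δ = 87.47°  ·
  (3,6): δ = 56.50°  ✓
  (3,7): δ = 27.85°  ✓
  (4,5): δ = 143.64°  ·
  (4,6): δ = 112.67°  ·
  (4,7): δ = 84.02°  ·
  (5,6): δ = 149.03°  ·
  (5,7): δ = 120.38°  ·
  (6,7): δ = 151.36°  ·
antipodal pairs: 11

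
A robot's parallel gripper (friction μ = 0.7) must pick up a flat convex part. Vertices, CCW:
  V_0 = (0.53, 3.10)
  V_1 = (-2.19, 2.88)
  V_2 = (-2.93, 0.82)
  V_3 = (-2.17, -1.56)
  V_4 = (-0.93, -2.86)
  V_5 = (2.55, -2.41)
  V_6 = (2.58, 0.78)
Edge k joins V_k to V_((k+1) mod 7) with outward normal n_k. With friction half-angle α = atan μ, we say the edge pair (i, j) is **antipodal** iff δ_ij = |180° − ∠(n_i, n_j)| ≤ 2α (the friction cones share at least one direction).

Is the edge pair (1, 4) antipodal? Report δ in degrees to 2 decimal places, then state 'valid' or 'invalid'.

δ = 62.87°, valid

α = atan 0.7 = 34.99°;  2α = 69.98°
edge 1: e_1 = (-0.74, -2.06);  n_1 = (-0.9411, +0.3381)
edge 4: e_4 = (+3.48, +0.45);  n_4 = (+0.1282, -0.9917)
∠(n_1, n_4) = 117.13°
δ = |180° − 117.13°| = 62.87°
62.87° ≤ 2α = 69.98°  →  valid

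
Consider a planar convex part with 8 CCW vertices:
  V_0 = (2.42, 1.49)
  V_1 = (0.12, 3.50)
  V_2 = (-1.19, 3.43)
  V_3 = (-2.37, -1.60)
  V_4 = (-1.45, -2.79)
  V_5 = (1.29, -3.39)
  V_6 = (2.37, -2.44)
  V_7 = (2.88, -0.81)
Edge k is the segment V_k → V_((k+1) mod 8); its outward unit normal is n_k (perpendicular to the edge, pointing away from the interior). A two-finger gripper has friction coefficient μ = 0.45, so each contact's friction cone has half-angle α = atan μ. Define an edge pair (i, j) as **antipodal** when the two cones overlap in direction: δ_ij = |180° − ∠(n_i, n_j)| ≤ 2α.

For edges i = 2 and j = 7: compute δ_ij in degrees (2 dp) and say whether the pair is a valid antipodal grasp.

α = atan 0.45 = 24.23°;  2α = 48.46°
edge 2: e_2 = (-1.18, -5.03);  n_2 = (-0.9736, +0.2284)
edge 7: e_7 = (-0.46, +2.30);  n_7 = (+0.9806, +0.1961)
∠(n_2, n_7) = 155.49°
δ = |180° − 155.49°| = 24.51°
24.51° ≤ 2α = 48.46°  →  valid

δ = 24.51°, valid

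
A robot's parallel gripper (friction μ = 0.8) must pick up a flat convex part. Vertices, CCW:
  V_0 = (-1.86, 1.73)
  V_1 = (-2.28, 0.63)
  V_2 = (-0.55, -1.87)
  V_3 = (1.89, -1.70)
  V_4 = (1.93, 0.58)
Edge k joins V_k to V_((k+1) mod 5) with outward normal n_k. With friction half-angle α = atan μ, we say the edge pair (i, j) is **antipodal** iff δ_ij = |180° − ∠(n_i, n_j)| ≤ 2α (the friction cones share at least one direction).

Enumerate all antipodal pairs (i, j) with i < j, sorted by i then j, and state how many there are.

count = 5; pairs: (0,2), (0,3), (1,3), (1,4), (2,4)

α = atan 0.8 = 38.66°;  2α = 77.32°
n_0 = (-0.9342, +0.3567)
n_1 = (-0.8223, -0.5690)
n_2 = (+0.0695, -0.9976)
n_3 = (+0.9998, -0.0175)
n_4 = (+0.2904, +0.9569)
  (0,1): δ = 124.42°  ·
  (0,2): δ = 65.12°  ✓
  (0,3): δ = 19.89°  ✓
  (0,4): δ = 94.02°  ·
  (1,2): δ = 120.70°  ·
  (1,3): δ = 35.69°  ✓
  (1,4): δ = 38.44°  ✓
  (2,3): δ = 94.99°  ·
  (2,4): δ = 20.86°  ✓
  (3,4): δ = 105.87°  ·
antipodal pairs: 5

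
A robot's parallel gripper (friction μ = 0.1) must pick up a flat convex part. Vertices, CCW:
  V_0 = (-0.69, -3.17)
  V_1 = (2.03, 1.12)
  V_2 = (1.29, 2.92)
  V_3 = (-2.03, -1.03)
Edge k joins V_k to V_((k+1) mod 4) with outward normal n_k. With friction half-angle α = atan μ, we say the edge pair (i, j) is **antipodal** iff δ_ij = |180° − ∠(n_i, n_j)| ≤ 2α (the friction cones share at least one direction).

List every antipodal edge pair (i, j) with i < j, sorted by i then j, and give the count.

count = 2; pairs: (0,2), (1,3)

α = atan 0.1 = 5.71°;  2α = 11.42°
n_0 = (+0.8446, -0.5355)
n_1 = (+0.9249, +0.3802)
n_2 = (-0.7655, +0.6434)
n_3 = (-0.8476, -0.5307)
  (0,1): δ = 125.28°  ·
  (0,2): δ = 7.67°  ✓
  (0,3): δ = 64.43°  ·
  (1,2): δ = 62.40°  ·
  (1,3): δ = 9.71°  ✓
  (2,3): δ = 107.90°  ·
antipodal pairs: 2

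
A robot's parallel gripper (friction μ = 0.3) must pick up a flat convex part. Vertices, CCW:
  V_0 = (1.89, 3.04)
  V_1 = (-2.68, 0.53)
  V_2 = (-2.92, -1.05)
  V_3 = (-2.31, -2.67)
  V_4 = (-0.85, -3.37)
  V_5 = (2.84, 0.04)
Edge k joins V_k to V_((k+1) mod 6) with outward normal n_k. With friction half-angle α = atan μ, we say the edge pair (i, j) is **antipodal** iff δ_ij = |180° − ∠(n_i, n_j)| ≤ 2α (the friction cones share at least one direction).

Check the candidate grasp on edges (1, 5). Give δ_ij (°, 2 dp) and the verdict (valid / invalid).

α = atan 0.3 = 16.70°;  2α = 33.40°
edge 1: e_1 = (-0.24, -1.58);  n_1 = (-0.9887, +0.1502)
edge 5: e_5 = (-0.95, +3.00);  n_5 = (+0.9533, +0.3019)
∠(n_1, n_5) = 153.79°
δ = |180° − 153.79°| = 26.21°
26.21° ≤ 2α = 33.40°  →  valid

δ = 26.21°, valid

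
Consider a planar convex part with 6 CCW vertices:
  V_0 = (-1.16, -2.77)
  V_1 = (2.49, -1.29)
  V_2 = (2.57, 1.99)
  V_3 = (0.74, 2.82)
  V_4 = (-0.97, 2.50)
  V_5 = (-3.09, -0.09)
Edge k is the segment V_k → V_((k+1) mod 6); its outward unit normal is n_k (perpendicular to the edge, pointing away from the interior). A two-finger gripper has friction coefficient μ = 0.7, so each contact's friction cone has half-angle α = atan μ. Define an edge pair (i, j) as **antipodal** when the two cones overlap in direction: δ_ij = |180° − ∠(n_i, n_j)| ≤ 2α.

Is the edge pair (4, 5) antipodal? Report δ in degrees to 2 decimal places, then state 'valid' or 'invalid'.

δ = 104.94°, invalid

α = atan 0.7 = 34.99°;  2α = 69.98°
edge 4: e_4 = (-2.12, -2.59);  n_4 = (-0.7738, +0.6334)
edge 5: e_5 = (+1.93, -2.68);  n_5 = (-0.8115, -0.5844)
∠(n_4, n_5) = 75.06°
δ = |180° − 75.06°| = 104.94°
104.94° > 2α = 69.98°  →  invalid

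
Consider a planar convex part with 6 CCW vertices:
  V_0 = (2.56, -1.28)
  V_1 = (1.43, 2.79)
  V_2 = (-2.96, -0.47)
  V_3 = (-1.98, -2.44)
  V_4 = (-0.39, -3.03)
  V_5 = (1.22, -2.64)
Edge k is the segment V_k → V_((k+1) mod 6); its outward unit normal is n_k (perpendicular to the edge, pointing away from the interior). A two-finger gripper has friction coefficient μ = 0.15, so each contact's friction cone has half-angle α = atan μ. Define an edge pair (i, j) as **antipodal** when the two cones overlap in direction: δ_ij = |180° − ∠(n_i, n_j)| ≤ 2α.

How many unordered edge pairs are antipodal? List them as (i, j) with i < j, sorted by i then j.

count = 2; pairs: (0,2), (1,5)

α = atan 0.15 = 8.53°;  2α = 17.06°
n_0 = (+0.9636, +0.2675)
n_1 = (-0.5962, +0.8028)
n_2 = (-0.8953, -0.4454)
n_3 = (-0.3479, -0.9375)
n_4 = (+0.2354, -0.9719)
n_5 = (+0.7123, -0.7018)
  (0,1): δ = 68.92°  ·
  (0,2): δ = 10.93°  ✓
  (0,3): δ = 54.12°  ·
  (0,4): δ = 88.10°  ·
  (0,5): δ = 119.91°  ·
  (1,2): δ = 100.15°  ·
  (1,3): δ = 56.96°  ·
  (1,4): δ = 22.98°  ·
  (1,5): δ = 8.83°  ✓
  (2,3): δ = 136.81°  ·
  (2,4): δ = 102.83°  ·
  (2,5): δ = 71.02°  ·
  (3,4): δ = 146.02°  ·
  (3,5): δ = 114.22°  ·
  (4,5): δ = 148.19°  ·
antipodal pairs: 2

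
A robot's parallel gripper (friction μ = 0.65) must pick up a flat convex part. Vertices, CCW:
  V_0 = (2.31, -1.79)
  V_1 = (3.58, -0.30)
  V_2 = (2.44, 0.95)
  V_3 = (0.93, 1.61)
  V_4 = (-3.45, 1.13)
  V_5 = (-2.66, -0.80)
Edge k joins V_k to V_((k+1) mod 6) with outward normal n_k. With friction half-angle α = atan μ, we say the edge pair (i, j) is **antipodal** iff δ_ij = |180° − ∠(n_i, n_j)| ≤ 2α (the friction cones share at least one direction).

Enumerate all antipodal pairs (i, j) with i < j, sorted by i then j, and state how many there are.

α = atan 0.65 = 33.02°;  2α = 66.05°
n_0 = (+0.7611, -0.6487)
n_1 = (+0.7389, +0.6738)
n_2 = (+0.4005, +0.9163)
n_3 = (-0.1089, +0.9940)
n_4 = (-0.9255, -0.3788)
n_5 = (-0.1954, -0.9807)
  (0,1): δ = 97.19°  ·
  (0,2): δ = 73.17°  ·
  (0,3): δ = 43.30°  ✓
  (0,4): δ = 62.70°  ✓
  (0,5): δ = 119.18°  ·
  (1,2): δ = 155.97°  ·
  (1,3): δ = 126.11°  ·
  (1,4): δ = 20.10°  ✓
  (1,5): δ = 36.37°  ✓
  (2,3): δ = 150.14°  ·
  (2,4): δ = 44.13°  ✓
  (2,5): δ = 12.34°  ✓
  (3,4): δ = 73.99°  ·
  (3,5): δ = 17.52°  ✓
  (4,5): δ = 123.53°  ·
antipodal pairs: 7

count = 7; pairs: (0,3), (0,4), (1,4), (1,5), (2,4), (2,5), (3,5)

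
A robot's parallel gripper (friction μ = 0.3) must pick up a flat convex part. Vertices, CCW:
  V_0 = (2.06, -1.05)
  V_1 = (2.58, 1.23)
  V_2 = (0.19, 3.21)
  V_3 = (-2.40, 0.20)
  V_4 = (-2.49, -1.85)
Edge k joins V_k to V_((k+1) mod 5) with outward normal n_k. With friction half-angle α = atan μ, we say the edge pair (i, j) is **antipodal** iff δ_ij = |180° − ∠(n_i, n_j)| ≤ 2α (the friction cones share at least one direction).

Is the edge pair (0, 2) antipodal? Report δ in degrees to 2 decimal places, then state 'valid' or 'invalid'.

δ = 27.86°, valid

α = atan 0.3 = 16.70°;  2α = 33.40°
edge 0: e_0 = (+0.52, +2.28);  n_0 = (+0.9750, -0.2224)
edge 2: e_2 = (-2.59, -3.01);  n_2 = (-0.7580, +0.6522)
∠(n_0, n_2) = 152.14°
δ = |180° − 152.14°| = 27.86°
27.86° ≤ 2α = 33.40°  →  valid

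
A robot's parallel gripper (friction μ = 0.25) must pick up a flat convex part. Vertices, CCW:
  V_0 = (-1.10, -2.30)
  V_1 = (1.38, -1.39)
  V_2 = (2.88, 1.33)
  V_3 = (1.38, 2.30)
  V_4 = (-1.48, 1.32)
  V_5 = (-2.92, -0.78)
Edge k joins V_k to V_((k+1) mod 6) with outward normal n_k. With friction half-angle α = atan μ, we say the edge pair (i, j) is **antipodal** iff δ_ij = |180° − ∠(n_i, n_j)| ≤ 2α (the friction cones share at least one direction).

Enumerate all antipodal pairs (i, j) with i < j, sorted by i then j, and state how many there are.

α = atan 0.25 = 14.04°;  2α = 28.07°
n_0 = (+0.3445, -0.9388)
n_1 = (+0.8757, -0.4829)
n_2 = (+0.5430, +0.8397)
n_3 = (-0.3242, +0.9460)
n_4 = (-0.8247, +0.5655)
n_5 = (-0.6410, -0.7675)
  (0,1): δ = 139.03°  ·
  (0,2): δ = 53.04°  ·
  (0,3): δ = 1.24°  ✓
  (0,4): δ = 35.41°  ·
  (0,5): δ = 119.98°  ·
  (1,2): δ = 94.01°  ·
  (1,3): δ = 42.21°  ·
  (1,4): δ = 5.56°  ✓
  (1,5): δ = 79.01°  ·
  (2,3): δ = 128.20°  ·
  (2,4): δ = 91.55°  ·
  (2,5): δ = 6.98°  ✓
  (3,4): δ = 143.35°  ·
  (3,5): δ = 58.78°  ·
  (4,5): δ = 95.43°  ·
antipodal pairs: 3

count = 3; pairs: (0,3), (1,4), (2,5)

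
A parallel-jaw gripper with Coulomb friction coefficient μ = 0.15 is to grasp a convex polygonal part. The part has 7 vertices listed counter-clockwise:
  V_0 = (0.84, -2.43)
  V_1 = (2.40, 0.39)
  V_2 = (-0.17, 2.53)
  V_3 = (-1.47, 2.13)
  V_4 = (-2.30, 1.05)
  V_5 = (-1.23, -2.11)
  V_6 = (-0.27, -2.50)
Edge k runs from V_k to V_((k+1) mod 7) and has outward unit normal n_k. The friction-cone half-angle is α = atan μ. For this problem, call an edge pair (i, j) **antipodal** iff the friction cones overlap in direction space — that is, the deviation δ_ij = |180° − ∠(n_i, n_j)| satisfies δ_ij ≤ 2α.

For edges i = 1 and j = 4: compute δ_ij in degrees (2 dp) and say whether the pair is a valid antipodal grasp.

α = atan 0.15 = 8.53°;  2α = 17.06°
edge 1: e_1 = (-2.57, +2.14);  n_1 = (+0.6399, +0.7685)
edge 4: e_4 = (+1.07, -3.16);  n_4 = (-0.9472, -0.3207)
∠(n_1, n_4) = 148.49°
δ = |180° − 148.49°| = 31.51°
31.51° > 2α = 17.06°  →  invalid

δ = 31.51°, invalid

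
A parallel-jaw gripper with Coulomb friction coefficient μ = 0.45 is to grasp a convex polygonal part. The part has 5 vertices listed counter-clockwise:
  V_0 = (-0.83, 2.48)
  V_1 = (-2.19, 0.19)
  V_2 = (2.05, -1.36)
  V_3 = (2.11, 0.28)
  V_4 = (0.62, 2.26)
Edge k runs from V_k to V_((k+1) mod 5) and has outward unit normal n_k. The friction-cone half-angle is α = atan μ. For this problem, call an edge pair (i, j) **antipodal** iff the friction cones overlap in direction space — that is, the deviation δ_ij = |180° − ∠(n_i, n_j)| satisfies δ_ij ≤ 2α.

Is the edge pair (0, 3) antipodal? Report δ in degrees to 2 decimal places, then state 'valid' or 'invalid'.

α = atan 0.45 = 24.23°;  2α = 48.46°
edge 0: e_0 = (-1.36, -2.29);  n_0 = (-0.8598, +0.5106)
edge 3: e_3 = (-1.49, +1.98);  n_3 = (+0.7990, +0.6013)
∠(n_0, n_3) = 112.33°
δ = |180° − 112.33°| = 67.67°
67.67° > 2α = 48.46°  →  invalid

δ = 67.67°, invalid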